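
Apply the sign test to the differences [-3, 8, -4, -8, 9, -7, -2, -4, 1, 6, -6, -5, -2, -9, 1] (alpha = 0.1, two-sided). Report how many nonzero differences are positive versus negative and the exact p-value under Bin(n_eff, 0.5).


Step 1: Discard zero differences. Original n = 15; n_eff = number of nonzero differences = 15.
Nonzero differences (with sign): -3, +8, -4, -8, +9, -7, -2, -4, +1, +6, -6, -5, -2, -9, +1
Step 2: Count signs: positive = 5, negative = 10.
Step 3: Under H0: P(positive) = 0.5, so the number of positives S ~ Bin(15, 0.5).
Step 4: Two-sided exact p-value = sum of Bin(15,0.5) probabilities at or below the observed probability = 0.301758.
Step 5: alpha = 0.1. fail to reject H0.

n_eff = 15, pos = 5, neg = 10, p = 0.301758, fail to reject H0.


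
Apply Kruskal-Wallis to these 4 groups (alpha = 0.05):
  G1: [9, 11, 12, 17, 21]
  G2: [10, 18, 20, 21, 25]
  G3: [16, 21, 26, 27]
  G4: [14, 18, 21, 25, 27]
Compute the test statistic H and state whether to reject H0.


Step 1: Combine all N = 19 observations and assign midranks.
sorted (value, group, rank): (9,G1,1), (10,G2,2), (11,G1,3), (12,G1,4), (14,G4,5), (16,G3,6), (17,G1,7), (18,G2,8.5), (18,G4,8.5), (20,G2,10), (21,G1,12.5), (21,G2,12.5), (21,G3,12.5), (21,G4,12.5), (25,G2,15.5), (25,G4,15.5), (26,G3,17), (27,G3,18.5), (27,G4,18.5)
Step 2: Sum ranks within each group.
R_1 = 27.5 (n_1 = 5)
R_2 = 48.5 (n_2 = 5)
R_3 = 54 (n_3 = 4)
R_4 = 60 (n_4 = 5)
Step 3: H = 12/(N(N+1)) * sum(R_i^2/n_i) - 3(N+1)
     = 12/(19*20) * (27.5^2/5 + 48.5^2/5 + 54^2/4 + 60^2/5) - 3*20
     = 0.031579 * 2070.7 - 60
     = 5.390526.
Step 4: Ties present; correction factor C = 1 - 78/(19^3 - 19) = 0.988596. Corrected H = 5.390526 / 0.988596 = 5.452706.
Step 5: Under H0, H ~ chi^2(3); p-value = 0.141495.
Step 6: alpha = 0.05. fail to reject H0.

H = 5.4527, df = 3, p = 0.141495, fail to reject H0.


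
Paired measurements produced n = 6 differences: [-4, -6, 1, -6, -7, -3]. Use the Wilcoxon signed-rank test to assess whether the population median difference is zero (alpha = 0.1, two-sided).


Step 1: Drop any zero differences (none here) and take |d_i|.
|d| = [4, 6, 1, 6, 7, 3]
Step 2: Midrank |d_i| (ties get averaged ranks).
ranks: |4|->3, |6|->4.5, |1|->1, |6|->4.5, |7|->6, |3|->2
Step 3: Attach original signs; sum ranks with positive sign and with negative sign.
W+ = 1 = 1
W- = 3 + 4.5 + 4.5 + 6 + 2 = 20
(Check: W+ + W- = 21 should equal n(n+1)/2 = 21.)
Step 4: Test statistic W = min(W+, W-) = 1.
Step 5: Ties in |d|, so use the tie-corrected normal approximation.
        E[W] = n(n+1)/4 = 6*7/4 = 10.5.
        Tie groups: |d|=6 (t=2); sum(t^3 - t) = 6.
        Var[W] = n(n+1)(2n+1)/24 - sum(t^3-t)/48 = 546/24 - 6/48 = 22.625.
        z = (W - E[W]) / sqrt(Var[W]) = (1 - 10.5) / 4.7566 = -1.9972.
        Two-sided p = 2*Phi(z) = 0.045800.
Step 6: alpha = 0.1. reject H0.

W+ = 1, W- = 20, W = min = 1, p = 0.045800, reject H0.


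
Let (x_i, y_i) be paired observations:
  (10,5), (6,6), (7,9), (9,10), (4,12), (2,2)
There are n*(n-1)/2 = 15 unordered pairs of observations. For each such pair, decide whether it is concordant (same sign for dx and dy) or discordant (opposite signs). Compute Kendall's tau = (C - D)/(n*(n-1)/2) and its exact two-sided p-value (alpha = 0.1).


Step 1: Enumerate the 15 unordered pairs (i,j) with i<j and classify each by sign(x_j-x_i) * sign(y_j-y_i).
  (1,2):dx=-4,dy=+1->D; (1,3):dx=-3,dy=+4->D; (1,4):dx=-1,dy=+5->D; (1,5):dx=-6,dy=+7->D
  (1,6):dx=-8,dy=-3->C; (2,3):dx=+1,dy=+3->C; (2,4):dx=+3,dy=+4->C; (2,5):dx=-2,dy=+6->D
  (2,6):dx=-4,dy=-4->C; (3,4):dx=+2,dy=+1->C; (3,5):dx=-3,dy=+3->D; (3,6):dx=-5,dy=-7->C
  (4,5):dx=-5,dy=+2->D; (4,6):dx=-7,dy=-8->C; (5,6):dx=-2,dy=-10->C
Step 2: C = 8, D = 7, total pairs = 15.
Step 3: tau = (C - D)/(n(n-1)/2) = (8 - 7)/15 = 0.066667.
Step 4: Exact two-sided p-value (enumerate n! = 720 permutations of y under H0): p = 1.000000.
Step 5: alpha = 0.1. fail to reject H0.

tau_b = 0.0667 (C=8, D=7), p = 1.000000, fail to reject H0.


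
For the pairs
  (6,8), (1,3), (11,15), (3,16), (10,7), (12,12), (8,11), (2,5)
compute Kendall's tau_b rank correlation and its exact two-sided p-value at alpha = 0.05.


Step 1: Enumerate the 28 unordered pairs (i,j) with i<j and classify each by sign(x_j-x_i) * sign(y_j-y_i).
  (1,2):dx=-5,dy=-5->C; (1,3):dx=+5,dy=+7->C; (1,4):dx=-3,dy=+8->D; (1,5):dx=+4,dy=-1->D
  (1,6):dx=+6,dy=+4->C; (1,7):dx=+2,dy=+3->C; (1,8):dx=-4,dy=-3->C; (2,3):dx=+10,dy=+12->C
  (2,4):dx=+2,dy=+13->C; (2,5):dx=+9,dy=+4->C; (2,6):dx=+11,dy=+9->C; (2,7):dx=+7,dy=+8->C
  (2,8):dx=+1,dy=+2->C; (3,4):dx=-8,dy=+1->D; (3,5):dx=-1,dy=-8->C; (3,6):dx=+1,dy=-3->D
  (3,7):dx=-3,dy=-4->C; (3,8):dx=-9,dy=-10->C; (4,5):dx=+7,dy=-9->D; (4,6):dx=+9,dy=-4->D
  (4,7):dx=+5,dy=-5->D; (4,8):dx=-1,dy=-11->C; (5,6):dx=+2,dy=+5->C; (5,7):dx=-2,dy=+4->D
  (5,8):dx=-8,dy=-2->C; (6,7):dx=-4,dy=-1->C; (6,8):dx=-10,dy=-7->C; (7,8):dx=-6,dy=-6->C
Step 2: C = 20, D = 8, total pairs = 28.
Step 3: tau = (C - D)/(n(n-1)/2) = (20 - 8)/28 = 0.428571.
Step 4: Exact two-sided p-value (enumerate n! = 40320 permutations of y under H0): p = 0.178869.
Step 5: alpha = 0.05. fail to reject H0.

tau_b = 0.4286 (C=20, D=8), p = 0.178869, fail to reject H0.


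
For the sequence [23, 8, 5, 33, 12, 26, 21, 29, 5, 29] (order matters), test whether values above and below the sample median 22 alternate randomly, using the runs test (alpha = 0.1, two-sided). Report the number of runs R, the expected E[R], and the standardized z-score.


Step 1: Compute median = 22; label A = above, B = below.
Labels in order: ABBABABABA  (n_A = 5, n_B = 5)
Step 2: Count runs R = 9.
Step 3: Under H0 (random ordering), E[R] = 2*n_A*n_B/(n_A+n_B) + 1 = 2*5*5/10 + 1 = 6.0000.
        Var[R] = 2*n_A*n_B*(2*n_A*n_B - n_A - n_B) / ((n_A+n_B)^2 * (n_A+n_B-1)) = 2000/900 = 2.2222.
        SD[R] = 1.4907.
Step 4: Continuity-corrected z = (R - 0.5 - E[R]) / SD[R] = (9 - 0.5 - 6.0000) / 1.4907 = 1.6771.
Step 5: Two-sided p-value via normal approximation = 2*(1 - Phi(|z|)) = 0.093533.
Step 6: alpha = 0.1. reject H0.

R = 9, z = 1.6771, p = 0.093533, reject H0.


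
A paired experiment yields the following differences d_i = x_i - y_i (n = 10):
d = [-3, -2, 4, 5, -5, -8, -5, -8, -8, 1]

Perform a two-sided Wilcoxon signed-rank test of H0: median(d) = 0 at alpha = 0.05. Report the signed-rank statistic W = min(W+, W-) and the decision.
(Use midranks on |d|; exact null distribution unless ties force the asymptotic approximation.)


Step 1: Drop any zero differences (none here) and take |d_i|.
|d| = [3, 2, 4, 5, 5, 8, 5, 8, 8, 1]
Step 2: Midrank |d_i| (ties get averaged ranks).
ranks: |3|->3, |2|->2, |4|->4, |5|->6, |5|->6, |8|->9, |5|->6, |8|->9, |8|->9, |1|->1
Step 3: Attach original signs; sum ranks with positive sign and with negative sign.
W+ = 4 + 6 + 1 = 11
W- = 3 + 2 + 6 + 9 + 6 + 9 + 9 = 44
(Check: W+ + W- = 55 should equal n(n+1)/2 = 55.)
Step 4: Test statistic W = min(W+, W-) = 11.
Step 5: Ties in |d|, so use the tie-corrected normal approximation.
        E[W] = n(n+1)/4 = 10*11/4 = 27.5.
        Tie groups: |d|=5 (t=3), |d|=8 (t=3); sum(t^3 - t) = 48.
        Var[W] = n(n+1)(2n+1)/24 - sum(t^3-t)/48 = 2310/24 - 48/48 = 95.25.
        z = (W - E[W]) / sqrt(Var[W]) = (11 - 27.5) / 9.7596 = -1.6906.
        Two-sided p = 2*Phi(z) = 0.090905.
Step 6: alpha = 0.05. fail to reject H0.

W+ = 11, W- = 44, W = min = 11, p = 0.090905, fail to reject H0.


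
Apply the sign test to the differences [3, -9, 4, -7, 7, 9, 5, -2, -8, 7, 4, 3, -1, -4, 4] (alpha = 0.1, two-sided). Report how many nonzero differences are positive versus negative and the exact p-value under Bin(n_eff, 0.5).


Step 1: Discard zero differences. Original n = 15; n_eff = number of nonzero differences = 15.
Nonzero differences (with sign): +3, -9, +4, -7, +7, +9, +5, -2, -8, +7, +4, +3, -1, -4, +4
Step 2: Count signs: positive = 9, negative = 6.
Step 3: Under H0: P(positive) = 0.5, so the number of positives S ~ Bin(15, 0.5).
Step 4: Two-sided exact p-value = sum of Bin(15,0.5) probabilities at or below the observed probability = 0.607239.
Step 5: alpha = 0.1. fail to reject H0.

n_eff = 15, pos = 9, neg = 6, p = 0.607239, fail to reject H0.


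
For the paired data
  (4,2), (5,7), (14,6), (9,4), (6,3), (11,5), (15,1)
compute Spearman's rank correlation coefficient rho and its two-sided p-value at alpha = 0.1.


Step 1: Rank x and y separately (midranks; no ties here).
rank(x): 4->1, 5->2, 14->6, 9->4, 6->3, 11->5, 15->7
rank(y): 2->2, 7->7, 6->6, 4->4, 3->3, 5->5, 1->1
Step 2: d_i = R_x(i) - R_y(i); compute d_i^2.
  (1-2)^2=1, (2-7)^2=25, (6-6)^2=0, (4-4)^2=0, (3-3)^2=0, (5-5)^2=0, (7-1)^2=36
sum(d^2) = 62.
Step 3: rho = 1 - 6*62 / (7*(7^2 - 1)) = 1 - 372/336 = -0.107143.
Step 4: Under H0, t = rho * sqrt((n-2)/(1-rho^2)) = -0.2410 ~ t(5).
Step 5: Two-sided p-value from the t-distribution with 5 df = 0.819151.
Step 6: alpha = 0.1. fail to reject H0.

rho = -0.1071, p = 0.819151, fail to reject H0 at alpha = 0.1.


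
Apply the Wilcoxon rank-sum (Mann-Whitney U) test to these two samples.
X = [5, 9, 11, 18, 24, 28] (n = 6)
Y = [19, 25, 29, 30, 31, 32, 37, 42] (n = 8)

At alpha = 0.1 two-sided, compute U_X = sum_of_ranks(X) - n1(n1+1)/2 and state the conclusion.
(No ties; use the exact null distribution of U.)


Step 1: Combine and sort all 14 observations; assign midranks.
sorted (value, group): (5,X), (9,X), (11,X), (18,X), (19,Y), (24,X), (25,Y), (28,X), (29,Y), (30,Y), (31,Y), (32,Y), (37,Y), (42,Y)
ranks: 5->1, 9->2, 11->3, 18->4, 19->5, 24->6, 25->7, 28->8, 29->9, 30->10, 31->11, 32->12, 37->13, 42->14
Step 2: Rank sum for X: R1 = 1 + 2 + 3 + 4 + 6 + 8 = 24.
Step 3: U_X = R1 - n1(n1+1)/2 = 24 - 6*7/2 = 24 - 21 = 3.
       U_Y = n1*n2 - U_X = 48 - 3 = 45.
Step 4: No ties, so the exact null distribution of U (based on enumerating the C(14,6) = 3003 equally likely rank assignments) gives the two-sided p-value.
Step 5: p-value = 0.004662; compare to alpha = 0.1. reject H0.

U_X = 3, p = 0.004662, reject H0 at alpha = 0.1.


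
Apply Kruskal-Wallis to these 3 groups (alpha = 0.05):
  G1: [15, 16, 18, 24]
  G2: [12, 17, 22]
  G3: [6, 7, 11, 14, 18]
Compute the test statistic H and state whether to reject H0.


Step 1: Combine all N = 12 observations and assign midranks.
sorted (value, group, rank): (6,G3,1), (7,G3,2), (11,G3,3), (12,G2,4), (14,G3,5), (15,G1,6), (16,G1,7), (17,G2,8), (18,G1,9.5), (18,G3,9.5), (22,G2,11), (24,G1,12)
Step 2: Sum ranks within each group.
R_1 = 34.5 (n_1 = 4)
R_2 = 23 (n_2 = 3)
R_3 = 20.5 (n_3 = 5)
Step 3: H = 12/(N(N+1)) * sum(R_i^2/n_i) - 3(N+1)
     = 12/(12*13) * (34.5^2/4 + 23^2/3 + 20.5^2/5) - 3*13
     = 0.076923 * 557.946 - 39
     = 3.918910.
Step 4: Ties present; correction factor C = 1 - 6/(12^3 - 12) = 0.996503. Corrected H = 3.918910 / 0.996503 = 3.932661.
Step 5: Under H0, H ~ chi^2(2); p-value = 0.139970.
Step 6: alpha = 0.05. fail to reject H0.

H = 3.9327, df = 2, p = 0.139970, fail to reject H0.


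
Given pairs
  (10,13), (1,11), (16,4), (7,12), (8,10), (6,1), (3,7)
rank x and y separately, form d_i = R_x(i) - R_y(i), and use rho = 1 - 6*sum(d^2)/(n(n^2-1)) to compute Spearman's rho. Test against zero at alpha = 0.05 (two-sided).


Step 1: Rank x and y separately (midranks; no ties here).
rank(x): 10->6, 1->1, 16->7, 7->4, 8->5, 6->3, 3->2
rank(y): 13->7, 11->5, 4->2, 12->6, 10->4, 1->1, 7->3
Step 2: d_i = R_x(i) - R_y(i); compute d_i^2.
  (6-7)^2=1, (1-5)^2=16, (7-2)^2=25, (4-6)^2=4, (5-4)^2=1, (3-1)^2=4, (2-3)^2=1
sum(d^2) = 52.
Step 3: rho = 1 - 6*52 / (7*(7^2 - 1)) = 1 - 312/336 = 0.071429.
Step 4: Under H0, t = rho * sqrt((n-2)/(1-rho^2)) = 0.1601 ~ t(5).
Step 5: Two-sided p-value from the t-distribution with 5 df = 0.879048.
Step 6: alpha = 0.05. fail to reject H0.

rho = 0.0714, p = 0.879048, fail to reject H0 at alpha = 0.05.


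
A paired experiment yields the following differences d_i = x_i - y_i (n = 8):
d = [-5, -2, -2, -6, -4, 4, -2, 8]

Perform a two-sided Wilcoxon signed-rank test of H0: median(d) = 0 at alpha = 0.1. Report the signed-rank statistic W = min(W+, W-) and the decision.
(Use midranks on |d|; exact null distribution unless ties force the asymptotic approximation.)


Step 1: Drop any zero differences (none here) and take |d_i|.
|d| = [5, 2, 2, 6, 4, 4, 2, 8]
Step 2: Midrank |d_i| (ties get averaged ranks).
ranks: |5|->6, |2|->2, |2|->2, |6|->7, |4|->4.5, |4|->4.5, |2|->2, |8|->8
Step 3: Attach original signs; sum ranks with positive sign and with negative sign.
W+ = 4.5 + 8 = 12.5
W- = 6 + 2 + 2 + 7 + 4.5 + 2 = 23.5
(Check: W+ + W- = 36 should equal n(n+1)/2 = 36.)
Step 4: Test statistic W = min(W+, W-) = 12.5.
Step 5: Ties in |d|, so use the tie-corrected normal approximation.
        E[W] = n(n+1)/4 = 8*9/4 = 18.
        Tie groups: |d|=2 (t=3), |d|=4 (t=2); sum(t^3 - t) = 30.
        Var[W] = n(n+1)(2n+1)/24 - sum(t^3-t)/48 = 1224/24 - 30/48 = 50.375.
        z = (W - E[W]) / sqrt(Var[W]) = (12.5 - 18) / 7.0975 = -0.7749.
        Two-sided p = 2*Phi(z) = 0.438389.
Step 6: alpha = 0.1. fail to reject H0.

W+ = 12.5, W- = 23.5, W = min = 12.5, p = 0.438389, fail to reject H0.


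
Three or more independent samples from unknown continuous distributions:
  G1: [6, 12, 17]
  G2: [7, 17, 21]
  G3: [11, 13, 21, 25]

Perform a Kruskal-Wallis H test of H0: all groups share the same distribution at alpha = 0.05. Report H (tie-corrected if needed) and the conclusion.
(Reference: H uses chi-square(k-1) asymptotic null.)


Step 1: Combine all N = 10 observations and assign midranks.
sorted (value, group, rank): (6,G1,1), (7,G2,2), (11,G3,3), (12,G1,4), (13,G3,5), (17,G1,6.5), (17,G2,6.5), (21,G2,8.5), (21,G3,8.5), (25,G3,10)
Step 2: Sum ranks within each group.
R_1 = 11.5 (n_1 = 3)
R_2 = 17 (n_2 = 3)
R_3 = 26.5 (n_3 = 4)
Step 3: H = 12/(N(N+1)) * sum(R_i^2/n_i) - 3(N+1)
     = 12/(10*11) * (11.5^2/3 + 17^2/3 + 26.5^2/4) - 3*11
     = 0.109091 * 315.979 - 33
     = 1.470455.
Step 4: Ties present; correction factor C = 1 - 12/(10^3 - 10) = 0.987879. Corrected H = 1.470455 / 0.987879 = 1.488497.
Step 5: Under H0, H ~ chi^2(2); p-value = 0.475091.
Step 6: alpha = 0.05. fail to reject H0.

H = 1.4885, df = 2, p = 0.475091, fail to reject H0.


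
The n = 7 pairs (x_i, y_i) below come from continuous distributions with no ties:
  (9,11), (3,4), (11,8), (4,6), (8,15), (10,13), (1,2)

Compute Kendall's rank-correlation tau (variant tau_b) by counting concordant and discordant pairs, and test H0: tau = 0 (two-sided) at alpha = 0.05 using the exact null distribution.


Step 1: Enumerate the 21 unordered pairs (i,j) with i<j and classify each by sign(x_j-x_i) * sign(y_j-y_i).
  (1,2):dx=-6,dy=-7->C; (1,3):dx=+2,dy=-3->D; (1,4):dx=-5,dy=-5->C; (1,5):dx=-1,dy=+4->D
  (1,6):dx=+1,dy=+2->C; (1,7):dx=-8,dy=-9->C; (2,3):dx=+8,dy=+4->C; (2,4):dx=+1,dy=+2->C
  (2,5):dx=+5,dy=+11->C; (2,6):dx=+7,dy=+9->C; (2,7):dx=-2,dy=-2->C; (3,4):dx=-7,dy=-2->C
  (3,5):dx=-3,dy=+7->D; (3,6):dx=-1,dy=+5->D; (3,7):dx=-10,dy=-6->C; (4,5):dx=+4,dy=+9->C
  (4,6):dx=+6,dy=+7->C; (4,7):dx=-3,dy=-4->C; (5,6):dx=+2,dy=-2->D; (5,7):dx=-7,dy=-13->C
  (6,7):dx=-9,dy=-11->C
Step 2: C = 16, D = 5, total pairs = 21.
Step 3: tau = (C - D)/(n(n-1)/2) = (16 - 5)/21 = 0.523810.
Step 4: Exact two-sided p-value (enumerate n! = 5040 permutations of y under H0): p = 0.136111.
Step 5: alpha = 0.05. fail to reject H0.

tau_b = 0.5238 (C=16, D=5), p = 0.136111, fail to reject H0.


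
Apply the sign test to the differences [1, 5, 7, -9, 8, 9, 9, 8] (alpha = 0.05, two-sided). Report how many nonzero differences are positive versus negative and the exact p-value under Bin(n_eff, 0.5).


Step 1: Discard zero differences. Original n = 8; n_eff = number of nonzero differences = 8.
Nonzero differences (with sign): +1, +5, +7, -9, +8, +9, +9, +8
Step 2: Count signs: positive = 7, negative = 1.
Step 3: Under H0: P(positive) = 0.5, so the number of positives S ~ Bin(8, 0.5).
Step 4: Two-sided exact p-value = sum of Bin(8,0.5) probabilities at or below the observed probability = 0.070312.
Step 5: alpha = 0.05. fail to reject H0.

n_eff = 8, pos = 7, neg = 1, p = 0.070312, fail to reject H0.


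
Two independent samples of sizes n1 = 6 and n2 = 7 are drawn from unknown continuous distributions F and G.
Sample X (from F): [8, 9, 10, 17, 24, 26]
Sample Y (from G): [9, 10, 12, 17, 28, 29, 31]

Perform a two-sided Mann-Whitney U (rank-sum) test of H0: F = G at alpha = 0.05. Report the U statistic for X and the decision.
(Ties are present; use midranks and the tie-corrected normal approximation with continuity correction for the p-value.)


Step 1: Combine and sort all 13 observations; assign midranks.
sorted (value, group): (8,X), (9,X), (9,Y), (10,X), (10,Y), (12,Y), (17,X), (17,Y), (24,X), (26,X), (28,Y), (29,Y), (31,Y)
ranks: 8->1, 9->2.5, 9->2.5, 10->4.5, 10->4.5, 12->6, 17->7.5, 17->7.5, 24->9, 26->10, 28->11, 29->12, 31->13
Step 2: Rank sum for X: R1 = 1 + 2.5 + 4.5 + 7.5 + 9 + 10 = 34.5.
Step 3: U_X = R1 - n1(n1+1)/2 = 34.5 - 6*7/2 = 34.5 - 21 = 13.5.
       U_Y = n1*n2 - U_X = 42 - 13.5 = 28.5.
Step 4: Ties are present, so use the tie-corrected normal approximation (with continuity correction) for the p-value.
Step 5: p-value = 0.315308; compare to alpha = 0.05. fail to reject H0.

U_X = 13.5, p = 0.315308, fail to reject H0 at alpha = 0.05.


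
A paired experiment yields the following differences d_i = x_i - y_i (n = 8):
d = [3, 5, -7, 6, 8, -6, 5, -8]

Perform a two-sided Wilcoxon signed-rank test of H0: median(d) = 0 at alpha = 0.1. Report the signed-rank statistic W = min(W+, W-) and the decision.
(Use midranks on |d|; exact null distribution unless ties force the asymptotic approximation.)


Step 1: Drop any zero differences (none here) and take |d_i|.
|d| = [3, 5, 7, 6, 8, 6, 5, 8]
Step 2: Midrank |d_i| (ties get averaged ranks).
ranks: |3|->1, |5|->2.5, |7|->6, |6|->4.5, |8|->7.5, |6|->4.5, |5|->2.5, |8|->7.5
Step 3: Attach original signs; sum ranks with positive sign and with negative sign.
W+ = 1 + 2.5 + 4.5 + 7.5 + 2.5 = 18
W- = 6 + 4.5 + 7.5 = 18
(Check: W+ + W- = 36 should equal n(n+1)/2 = 36.)
Step 4: Test statistic W = min(W+, W-) = 18.
Step 5: Ties in |d|, so use the tie-corrected normal approximation.
        E[W] = n(n+1)/4 = 8*9/4 = 18.
        Tie groups: |d|=5 (t=2), |d|=6 (t=2), |d|=8 (t=2); sum(t^3 - t) = 18.
        Var[W] = n(n+1)(2n+1)/24 - sum(t^3-t)/48 = 1224/24 - 18/48 = 50.625.
        z = (W - E[W]) / sqrt(Var[W]) = (18 - 18) / 7.1151 = 0.0000.
        Two-sided p = 2*Phi(z) = 1.000000.
Step 6: alpha = 0.1. fail to reject H0.

W+ = 18, W- = 18, W = min = 18, p = 1.000000, fail to reject H0.


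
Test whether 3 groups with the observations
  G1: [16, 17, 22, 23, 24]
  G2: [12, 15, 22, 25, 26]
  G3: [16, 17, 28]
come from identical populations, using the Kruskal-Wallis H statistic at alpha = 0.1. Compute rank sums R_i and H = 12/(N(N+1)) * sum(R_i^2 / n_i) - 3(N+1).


Step 1: Combine all N = 13 observations and assign midranks.
sorted (value, group, rank): (12,G2,1), (15,G2,2), (16,G1,3.5), (16,G3,3.5), (17,G1,5.5), (17,G3,5.5), (22,G1,7.5), (22,G2,7.5), (23,G1,9), (24,G1,10), (25,G2,11), (26,G2,12), (28,G3,13)
Step 2: Sum ranks within each group.
R_1 = 35.5 (n_1 = 5)
R_2 = 33.5 (n_2 = 5)
R_3 = 22 (n_3 = 3)
Step 3: H = 12/(N(N+1)) * sum(R_i^2/n_i) - 3(N+1)
     = 12/(13*14) * (35.5^2/5 + 33.5^2/5 + 22^2/3) - 3*14
     = 0.065934 * 637.833 - 42
     = 0.054945.
Step 4: Ties present; correction factor C = 1 - 18/(13^3 - 13) = 0.991758. Corrected H = 0.054945 / 0.991758 = 0.055402.
Step 5: Under H0, H ~ chi^2(2); p-value = 0.972679.
Step 6: alpha = 0.1. fail to reject H0.

H = 0.0554, df = 2, p = 0.972679, fail to reject H0.


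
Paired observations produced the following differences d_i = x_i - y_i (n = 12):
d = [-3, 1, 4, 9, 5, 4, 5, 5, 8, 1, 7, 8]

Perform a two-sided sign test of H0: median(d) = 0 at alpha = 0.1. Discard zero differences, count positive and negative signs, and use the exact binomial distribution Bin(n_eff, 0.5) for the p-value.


Step 1: Discard zero differences. Original n = 12; n_eff = number of nonzero differences = 12.
Nonzero differences (with sign): -3, +1, +4, +9, +5, +4, +5, +5, +8, +1, +7, +8
Step 2: Count signs: positive = 11, negative = 1.
Step 3: Under H0: P(positive) = 0.5, so the number of positives S ~ Bin(12, 0.5).
Step 4: Two-sided exact p-value = sum of Bin(12,0.5) probabilities at or below the observed probability = 0.006348.
Step 5: alpha = 0.1. reject H0.

n_eff = 12, pos = 11, neg = 1, p = 0.006348, reject H0.


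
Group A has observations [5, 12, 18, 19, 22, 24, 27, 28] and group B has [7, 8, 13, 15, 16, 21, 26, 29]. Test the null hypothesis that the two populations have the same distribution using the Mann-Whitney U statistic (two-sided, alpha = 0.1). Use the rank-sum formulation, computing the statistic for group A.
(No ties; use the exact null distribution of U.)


Step 1: Combine and sort all 16 observations; assign midranks.
sorted (value, group): (5,X), (7,Y), (8,Y), (12,X), (13,Y), (15,Y), (16,Y), (18,X), (19,X), (21,Y), (22,X), (24,X), (26,Y), (27,X), (28,X), (29,Y)
ranks: 5->1, 7->2, 8->3, 12->4, 13->5, 15->6, 16->7, 18->8, 19->9, 21->10, 22->11, 24->12, 26->13, 27->14, 28->15, 29->16
Step 2: Rank sum for X: R1 = 1 + 4 + 8 + 9 + 11 + 12 + 14 + 15 = 74.
Step 3: U_X = R1 - n1(n1+1)/2 = 74 - 8*9/2 = 74 - 36 = 38.
       U_Y = n1*n2 - U_X = 64 - 38 = 26.
Step 4: No ties, so the exact null distribution of U (based on enumerating the C(16,8) = 12870 equally likely rank assignments) gives the two-sided p-value.
Step 5: p-value = 0.573737; compare to alpha = 0.1. fail to reject H0.

U_X = 38, p = 0.573737, fail to reject H0 at alpha = 0.1.


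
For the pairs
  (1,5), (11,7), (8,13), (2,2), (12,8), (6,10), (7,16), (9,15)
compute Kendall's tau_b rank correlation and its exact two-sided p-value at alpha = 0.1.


Step 1: Enumerate the 28 unordered pairs (i,j) with i<j and classify each by sign(x_j-x_i) * sign(y_j-y_i).
  (1,2):dx=+10,dy=+2->C; (1,3):dx=+7,dy=+8->C; (1,4):dx=+1,dy=-3->D; (1,5):dx=+11,dy=+3->C
  (1,6):dx=+5,dy=+5->C; (1,7):dx=+6,dy=+11->C; (1,8):dx=+8,dy=+10->C; (2,3):dx=-3,dy=+6->D
  (2,4):dx=-9,dy=-5->C; (2,5):dx=+1,dy=+1->C; (2,6):dx=-5,dy=+3->D; (2,7):dx=-4,dy=+9->D
  (2,8):dx=-2,dy=+8->D; (3,4):dx=-6,dy=-11->C; (3,5):dx=+4,dy=-5->D; (3,6):dx=-2,dy=-3->C
  (3,7):dx=-1,dy=+3->D; (3,8):dx=+1,dy=+2->C; (4,5):dx=+10,dy=+6->C; (4,6):dx=+4,dy=+8->C
  (4,7):dx=+5,dy=+14->C; (4,8):dx=+7,dy=+13->C; (5,6):dx=-6,dy=+2->D; (5,7):dx=-5,dy=+8->D
  (5,8):dx=-3,dy=+7->D; (6,7):dx=+1,dy=+6->C; (6,8):dx=+3,dy=+5->C; (7,8):dx=+2,dy=-1->D
Step 2: C = 17, D = 11, total pairs = 28.
Step 3: tau = (C - D)/(n(n-1)/2) = (17 - 11)/28 = 0.214286.
Step 4: Exact two-sided p-value (enumerate n! = 40320 permutations of y under H0): p = 0.548413.
Step 5: alpha = 0.1. fail to reject H0.

tau_b = 0.2143 (C=17, D=11), p = 0.548413, fail to reject H0.


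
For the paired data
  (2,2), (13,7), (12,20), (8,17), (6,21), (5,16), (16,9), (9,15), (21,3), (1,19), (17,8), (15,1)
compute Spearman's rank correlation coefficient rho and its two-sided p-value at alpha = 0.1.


Step 1: Rank x and y separately (midranks; no ties here).
rank(x): 2->2, 13->8, 12->7, 8->5, 6->4, 5->3, 16->10, 9->6, 21->12, 1->1, 17->11, 15->9
rank(y): 2->2, 7->4, 20->11, 17->9, 21->12, 16->8, 9->6, 15->7, 3->3, 19->10, 8->5, 1->1
Step 2: d_i = R_x(i) - R_y(i); compute d_i^2.
  (2-2)^2=0, (8-4)^2=16, (7-11)^2=16, (5-9)^2=16, (4-12)^2=64, (3-8)^2=25, (10-6)^2=16, (6-7)^2=1, (12-3)^2=81, (1-10)^2=81, (11-5)^2=36, (9-1)^2=64
sum(d^2) = 416.
Step 3: rho = 1 - 6*416 / (12*(12^2 - 1)) = 1 - 2496/1716 = -0.454545.
Step 4: Under H0, t = rho * sqrt((n-2)/(1-rho^2)) = -1.6137 ~ t(10).
Step 5: Two-sided p-value from the t-distribution with 10 df = 0.137658.
Step 6: alpha = 0.1. fail to reject H0.

rho = -0.4545, p = 0.137658, fail to reject H0 at alpha = 0.1.


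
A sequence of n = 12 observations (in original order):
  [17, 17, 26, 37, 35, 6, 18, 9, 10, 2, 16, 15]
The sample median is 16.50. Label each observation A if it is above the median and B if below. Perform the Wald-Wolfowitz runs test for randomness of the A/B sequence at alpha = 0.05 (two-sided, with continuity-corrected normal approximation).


Step 1: Compute median = 16.50; label A = above, B = below.
Labels in order: AAAAABABBBBB  (n_A = 6, n_B = 6)
Step 2: Count runs R = 4.
Step 3: Under H0 (random ordering), E[R] = 2*n_A*n_B/(n_A+n_B) + 1 = 2*6*6/12 + 1 = 7.0000.
        Var[R] = 2*n_A*n_B*(2*n_A*n_B - n_A - n_B) / ((n_A+n_B)^2 * (n_A+n_B-1)) = 4320/1584 = 2.7273.
        SD[R] = 1.6514.
Step 4: Continuity-corrected z = (R + 0.5 - E[R]) / SD[R] = (4 + 0.5 - 7.0000) / 1.6514 = -1.5138.
Step 5: Two-sided p-value via normal approximation = 2*(1 - Phi(|z|)) = 0.130070.
Step 6: alpha = 0.05. fail to reject H0.

R = 4, z = -1.5138, p = 0.130070, fail to reject H0.


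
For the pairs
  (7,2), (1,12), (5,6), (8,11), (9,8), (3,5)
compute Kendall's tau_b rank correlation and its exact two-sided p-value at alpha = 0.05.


Step 1: Enumerate the 15 unordered pairs (i,j) with i<j and classify each by sign(x_j-x_i) * sign(y_j-y_i).
  (1,2):dx=-6,dy=+10->D; (1,3):dx=-2,dy=+4->D; (1,4):dx=+1,dy=+9->C; (1,5):dx=+2,dy=+6->C
  (1,6):dx=-4,dy=+3->D; (2,3):dx=+4,dy=-6->D; (2,4):dx=+7,dy=-1->D; (2,5):dx=+8,dy=-4->D
  (2,6):dx=+2,dy=-7->D; (3,4):dx=+3,dy=+5->C; (3,5):dx=+4,dy=+2->C; (3,6):dx=-2,dy=-1->C
  (4,5):dx=+1,dy=-3->D; (4,6):dx=-5,dy=-6->C; (5,6):dx=-6,dy=-3->C
Step 2: C = 7, D = 8, total pairs = 15.
Step 3: tau = (C - D)/(n(n-1)/2) = (7 - 8)/15 = -0.066667.
Step 4: Exact two-sided p-value (enumerate n! = 720 permutations of y under H0): p = 1.000000.
Step 5: alpha = 0.05. fail to reject H0.

tau_b = -0.0667 (C=7, D=8), p = 1.000000, fail to reject H0.


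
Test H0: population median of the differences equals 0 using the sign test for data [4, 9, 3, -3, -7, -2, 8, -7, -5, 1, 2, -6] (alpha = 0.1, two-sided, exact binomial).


Step 1: Discard zero differences. Original n = 12; n_eff = number of nonzero differences = 12.
Nonzero differences (with sign): +4, +9, +3, -3, -7, -2, +8, -7, -5, +1, +2, -6
Step 2: Count signs: positive = 6, negative = 6.
Step 3: Under H0: P(positive) = 0.5, so the number of positives S ~ Bin(12, 0.5).
Step 4: Two-sided exact p-value = sum of Bin(12,0.5) probabilities at or below the observed probability = 1.000000.
Step 5: alpha = 0.1. fail to reject H0.

n_eff = 12, pos = 6, neg = 6, p = 1.000000, fail to reject H0.


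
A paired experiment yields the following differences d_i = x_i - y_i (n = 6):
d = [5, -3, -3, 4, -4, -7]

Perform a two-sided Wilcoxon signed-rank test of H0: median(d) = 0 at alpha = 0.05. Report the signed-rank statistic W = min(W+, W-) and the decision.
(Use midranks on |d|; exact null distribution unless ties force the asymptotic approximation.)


Step 1: Drop any zero differences (none here) and take |d_i|.
|d| = [5, 3, 3, 4, 4, 7]
Step 2: Midrank |d_i| (ties get averaged ranks).
ranks: |5|->5, |3|->1.5, |3|->1.5, |4|->3.5, |4|->3.5, |7|->6
Step 3: Attach original signs; sum ranks with positive sign and with negative sign.
W+ = 5 + 3.5 = 8.5
W- = 1.5 + 1.5 + 3.5 + 6 = 12.5
(Check: W+ + W- = 21 should equal n(n+1)/2 = 21.)
Step 4: Test statistic W = min(W+, W-) = 8.5.
Step 5: Ties in |d|, so use the tie-corrected normal approximation.
        E[W] = n(n+1)/4 = 6*7/4 = 10.5.
        Tie groups: |d|=3 (t=2), |d|=4 (t=2); sum(t^3 - t) = 12.
        Var[W] = n(n+1)(2n+1)/24 - sum(t^3-t)/48 = 546/24 - 12/48 = 22.5.
        z = (W - E[W]) / sqrt(Var[W]) = (8.5 - 10.5) / 4.7434 = -0.4216.
        Two-sided p = 2*Phi(z) = 0.673290.
Step 6: alpha = 0.05. fail to reject H0.

W+ = 8.5, W- = 12.5, W = min = 8.5, p = 0.673290, fail to reject H0.


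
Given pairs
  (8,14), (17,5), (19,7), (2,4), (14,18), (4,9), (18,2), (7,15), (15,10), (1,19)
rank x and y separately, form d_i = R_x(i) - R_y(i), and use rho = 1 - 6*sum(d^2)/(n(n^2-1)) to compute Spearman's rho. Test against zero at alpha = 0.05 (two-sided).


Step 1: Rank x and y separately (midranks; no ties here).
rank(x): 8->5, 17->8, 19->10, 2->2, 14->6, 4->3, 18->9, 7->4, 15->7, 1->1
rank(y): 14->7, 5->3, 7->4, 4->2, 18->9, 9->5, 2->1, 15->8, 10->6, 19->10
Step 2: d_i = R_x(i) - R_y(i); compute d_i^2.
  (5-7)^2=4, (8-3)^2=25, (10-4)^2=36, (2-2)^2=0, (6-9)^2=9, (3-5)^2=4, (9-1)^2=64, (4-8)^2=16, (7-6)^2=1, (1-10)^2=81
sum(d^2) = 240.
Step 3: rho = 1 - 6*240 / (10*(10^2 - 1)) = 1 - 1440/990 = -0.454545.
Step 4: Under H0, t = rho * sqrt((n-2)/(1-rho^2)) = -1.4434 ~ t(8).
Step 5: Two-sided p-value from the t-distribution with 8 df = 0.186905.
Step 6: alpha = 0.05. fail to reject H0.

rho = -0.4545, p = 0.186905, fail to reject H0 at alpha = 0.05.


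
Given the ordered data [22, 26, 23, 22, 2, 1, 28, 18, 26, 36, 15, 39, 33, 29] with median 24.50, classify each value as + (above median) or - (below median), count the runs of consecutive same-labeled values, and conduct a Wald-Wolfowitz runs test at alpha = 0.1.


Step 1: Compute median = 24.50; label A = above, B = below.
Labels in order: BABBBBABAABAAA  (n_A = 7, n_B = 7)
Step 2: Count runs R = 8.
Step 3: Under H0 (random ordering), E[R] = 2*n_A*n_B/(n_A+n_B) + 1 = 2*7*7/14 + 1 = 8.0000.
        Var[R] = 2*n_A*n_B*(2*n_A*n_B - n_A - n_B) / ((n_A+n_B)^2 * (n_A+n_B-1)) = 8232/2548 = 3.2308.
        SD[R] = 1.7974.
Step 4: R = E[R], so z = 0 with no continuity correction.
Step 5: Two-sided p-value via normal approximation = 2*(1 - Phi(|z|)) = 1.000000.
Step 6: alpha = 0.1. fail to reject H0.

R = 8, z = 0.0000, p = 1.000000, fail to reject H0.


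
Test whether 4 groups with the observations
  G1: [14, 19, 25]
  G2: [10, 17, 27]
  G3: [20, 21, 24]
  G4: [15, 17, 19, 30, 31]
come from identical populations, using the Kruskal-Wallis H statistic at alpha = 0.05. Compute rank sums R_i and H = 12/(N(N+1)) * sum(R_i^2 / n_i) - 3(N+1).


Step 1: Combine all N = 14 observations and assign midranks.
sorted (value, group, rank): (10,G2,1), (14,G1,2), (15,G4,3), (17,G2,4.5), (17,G4,4.5), (19,G1,6.5), (19,G4,6.5), (20,G3,8), (21,G3,9), (24,G3,10), (25,G1,11), (27,G2,12), (30,G4,13), (31,G4,14)
Step 2: Sum ranks within each group.
R_1 = 19.5 (n_1 = 3)
R_2 = 17.5 (n_2 = 3)
R_3 = 27 (n_3 = 3)
R_4 = 41 (n_4 = 5)
Step 3: H = 12/(N(N+1)) * sum(R_i^2/n_i) - 3(N+1)
     = 12/(14*15) * (19.5^2/3 + 17.5^2/3 + 27^2/3 + 41^2/5) - 3*15
     = 0.057143 * 808.033 - 45
     = 1.173333.
Step 4: Ties present; correction factor C = 1 - 12/(14^3 - 14) = 0.995604. Corrected H = 1.173333 / 0.995604 = 1.178514.
Step 5: Under H0, H ~ chi^2(3); p-value = 0.758162.
Step 6: alpha = 0.05. fail to reject H0.

H = 1.1785, df = 3, p = 0.758162, fail to reject H0.


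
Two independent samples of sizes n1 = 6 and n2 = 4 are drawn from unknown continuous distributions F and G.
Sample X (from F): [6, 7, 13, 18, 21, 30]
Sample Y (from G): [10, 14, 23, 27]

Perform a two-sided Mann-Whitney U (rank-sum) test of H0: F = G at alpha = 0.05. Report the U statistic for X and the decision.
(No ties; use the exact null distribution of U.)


Step 1: Combine and sort all 10 observations; assign midranks.
sorted (value, group): (6,X), (7,X), (10,Y), (13,X), (14,Y), (18,X), (21,X), (23,Y), (27,Y), (30,X)
ranks: 6->1, 7->2, 10->3, 13->4, 14->5, 18->6, 21->7, 23->8, 27->9, 30->10
Step 2: Rank sum for X: R1 = 1 + 2 + 4 + 6 + 7 + 10 = 30.
Step 3: U_X = R1 - n1(n1+1)/2 = 30 - 6*7/2 = 30 - 21 = 9.
       U_Y = n1*n2 - U_X = 24 - 9 = 15.
Step 4: No ties, so the exact null distribution of U (based on enumerating the C(10,6) = 210 equally likely rank assignments) gives the two-sided p-value.
Step 5: p-value = 0.609524; compare to alpha = 0.05. fail to reject H0.

U_X = 9, p = 0.609524, fail to reject H0 at alpha = 0.05.


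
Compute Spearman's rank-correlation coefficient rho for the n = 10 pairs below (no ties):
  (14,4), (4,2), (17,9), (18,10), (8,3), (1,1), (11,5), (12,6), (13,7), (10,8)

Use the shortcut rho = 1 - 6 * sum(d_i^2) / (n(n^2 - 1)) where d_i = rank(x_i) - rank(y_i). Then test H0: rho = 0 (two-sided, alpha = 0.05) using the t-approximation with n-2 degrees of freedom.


Step 1: Rank x and y separately (midranks; no ties here).
rank(x): 14->8, 4->2, 17->9, 18->10, 8->3, 1->1, 11->5, 12->6, 13->7, 10->4
rank(y): 4->4, 2->2, 9->9, 10->10, 3->3, 1->1, 5->5, 6->6, 7->7, 8->8
Step 2: d_i = R_x(i) - R_y(i); compute d_i^2.
  (8-4)^2=16, (2-2)^2=0, (9-9)^2=0, (10-10)^2=0, (3-3)^2=0, (1-1)^2=0, (5-5)^2=0, (6-6)^2=0, (7-7)^2=0, (4-8)^2=16
sum(d^2) = 32.
Step 3: rho = 1 - 6*32 / (10*(10^2 - 1)) = 1 - 192/990 = 0.806061.
Step 4: Under H0, t = rho * sqrt((n-2)/(1-rho^2)) = 3.8522 ~ t(8).
Step 5: Two-sided p-value from the t-distribution with 8 df = 0.004862.
Step 6: alpha = 0.05. reject H0.

rho = 0.8061, p = 0.004862, reject H0 at alpha = 0.05.


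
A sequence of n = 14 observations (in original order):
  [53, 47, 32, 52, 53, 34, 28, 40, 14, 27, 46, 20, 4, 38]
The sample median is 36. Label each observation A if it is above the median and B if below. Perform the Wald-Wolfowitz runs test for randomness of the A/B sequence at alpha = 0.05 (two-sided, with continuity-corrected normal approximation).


Step 1: Compute median = 36; label A = above, B = below.
Labels in order: AABAABBABBABBA  (n_A = 7, n_B = 7)
Step 2: Count runs R = 9.
Step 3: Under H0 (random ordering), E[R] = 2*n_A*n_B/(n_A+n_B) + 1 = 2*7*7/14 + 1 = 8.0000.
        Var[R] = 2*n_A*n_B*(2*n_A*n_B - n_A - n_B) / ((n_A+n_B)^2 * (n_A+n_B-1)) = 8232/2548 = 3.2308.
        SD[R] = 1.7974.
Step 4: Continuity-corrected z = (R - 0.5 - E[R]) / SD[R] = (9 - 0.5 - 8.0000) / 1.7974 = 0.2782.
Step 5: Two-sided p-value via normal approximation = 2*(1 - Phi(|z|)) = 0.780879.
Step 6: alpha = 0.05. fail to reject H0.

R = 9, z = 0.2782, p = 0.780879, fail to reject H0.


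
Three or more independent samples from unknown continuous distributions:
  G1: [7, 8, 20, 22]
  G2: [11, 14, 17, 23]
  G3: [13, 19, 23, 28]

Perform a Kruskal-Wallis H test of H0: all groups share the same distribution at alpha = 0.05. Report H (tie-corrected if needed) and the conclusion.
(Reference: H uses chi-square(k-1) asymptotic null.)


Step 1: Combine all N = 12 observations and assign midranks.
sorted (value, group, rank): (7,G1,1), (8,G1,2), (11,G2,3), (13,G3,4), (14,G2,5), (17,G2,6), (19,G3,7), (20,G1,8), (22,G1,9), (23,G2,10.5), (23,G3,10.5), (28,G3,12)
Step 2: Sum ranks within each group.
R_1 = 20 (n_1 = 4)
R_2 = 24.5 (n_2 = 4)
R_3 = 33.5 (n_3 = 4)
Step 3: H = 12/(N(N+1)) * sum(R_i^2/n_i) - 3(N+1)
     = 12/(12*13) * (20^2/4 + 24.5^2/4 + 33.5^2/4) - 3*13
     = 0.076923 * 530.625 - 39
     = 1.817308.
Step 4: Ties present; correction factor C = 1 - 6/(12^3 - 12) = 0.996503. Corrected H = 1.817308 / 0.996503 = 1.823684.
Step 5: Under H0, H ~ chi^2(2); p-value = 0.401783.
Step 6: alpha = 0.05. fail to reject H0.

H = 1.8237, df = 2, p = 0.401783, fail to reject H0.


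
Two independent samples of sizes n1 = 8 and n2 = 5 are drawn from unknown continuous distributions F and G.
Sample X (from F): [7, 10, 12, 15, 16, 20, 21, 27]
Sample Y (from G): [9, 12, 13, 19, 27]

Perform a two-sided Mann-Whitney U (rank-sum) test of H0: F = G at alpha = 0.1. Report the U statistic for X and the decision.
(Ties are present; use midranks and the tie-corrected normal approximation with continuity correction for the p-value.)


Step 1: Combine and sort all 13 observations; assign midranks.
sorted (value, group): (7,X), (9,Y), (10,X), (12,X), (12,Y), (13,Y), (15,X), (16,X), (19,Y), (20,X), (21,X), (27,X), (27,Y)
ranks: 7->1, 9->2, 10->3, 12->4.5, 12->4.5, 13->6, 15->7, 16->8, 19->9, 20->10, 21->11, 27->12.5, 27->12.5
Step 2: Rank sum for X: R1 = 1 + 3 + 4.5 + 7 + 8 + 10 + 11 + 12.5 = 57.
Step 3: U_X = R1 - n1(n1+1)/2 = 57 - 8*9/2 = 57 - 36 = 21.
       U_Y = n1*n2 - U_X = 40 - 21 = 19.
Step 4: Ties are present, so use the tie-corrected normal approximation (with continuity correction) for the p-value.
Step 5: p-value = 0.941492; compare to alpha = 0.1. fail to reject H0.

U_X = 21, p = 0.941492, fail to reject H0 at alpha = 0.1.


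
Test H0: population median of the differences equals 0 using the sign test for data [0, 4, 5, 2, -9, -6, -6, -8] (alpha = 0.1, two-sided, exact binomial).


Step 1: Discard zero differences. Original n = 8; n_eff = number of nonzero differences = 7.
Nonzero differences (with sign): +4, +5, +2, -9, -6, -6, -8
Step 2: Count signs: positive = 3, negative = 4.
Step 3: Under H0: P(positive) = 0.5, so the number of positives S ~ Bin(7, 0.5).
Step 4: Two-sided exact p-value = sum of Bin(7,0.5) probabilities at or below the observed probability = 1.000000.
Step 5: alpha = 0.1. fail to reject H0.

n_eff = 7, pos = 3, neg = 4, p = 1.000000, fail to reject H0.


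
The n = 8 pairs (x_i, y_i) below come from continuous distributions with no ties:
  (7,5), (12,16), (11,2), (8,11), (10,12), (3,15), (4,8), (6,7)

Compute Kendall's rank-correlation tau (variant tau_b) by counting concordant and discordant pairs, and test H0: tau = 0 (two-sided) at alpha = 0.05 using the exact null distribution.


Step 1: Enumerate the 28 unordered pairs (i,j) with i<j and classify each by sign(x_j-x_i) * sign(y_j-y_i).
  (1,2):dx=+5,dy=+11->C; (1,3):dx=+4,dy=-3->D; (1,4):dx=+1,dy=+6->C; (1,5):dx=+3,dy=+7->C
  (1,6):dx=-4,dy=+10->D; (1,7):dx=-3,dy=+3->D; (1,8):dx=-1,dy=+2->D; (2,3):dx=-1,dy=-14->C
  (2,4):dx=-4,dy=-5->C; (2,5):dx=-2,dy=-4->C; (2,6):dx=-9,dy=-1->C; (2,7):dx=-8,dy=-8->C
  (2,8):dx=-6,dy=-9->C; (3,4):dx=-3,dy=+9->D; (3,5):dx=-1,dy=+10->D; (3,6):dx=-8,dy=+13->D
  (3,7):dx=-7,dy=+6->D; (3,8):dx=-5,dy=+5->D; (4,5):dx=+2,dy=+1->C; (4,6):dx=-5,dy=+4->D
  (4,7):dx=-4,dy=-3->C; (4,8):dx=-2,dy=-4->C; (5,6):dx=-7,dy=+3->D; (5,7):dx=-6,dy=-4->C
  (5,8):dx=-4,dy=-5->C; (6,7):dx=+1,dy=-7->D; (6,8):dx=+3,dy=-8->D; (7,8):dx=+2,dy=-1->D
Step 2: C = 14, D = 14, total pairs = 28.
Step 3: tau = (C - D)/(n(n-1)/2) = (14 - 14)/28 = 0.000000.
Step 4: Exact two-sided p-value (enumerate n! = 40320 permutations of y under H0): p = 1.000000.
Step 5: alpha = 0.05. fail to reject H0.

tau_b = 0.0000 (C=14, D=14), p = 1.000000, fail to reject H0.


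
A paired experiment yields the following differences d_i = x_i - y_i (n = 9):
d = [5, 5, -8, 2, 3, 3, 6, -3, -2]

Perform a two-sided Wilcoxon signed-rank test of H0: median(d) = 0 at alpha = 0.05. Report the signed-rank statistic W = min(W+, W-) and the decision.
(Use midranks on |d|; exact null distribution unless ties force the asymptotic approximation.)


Step 1: Drop any zero differences (none here) and take |d_i|.
|d| = [5, 5, 8, 2, 3, 3, 6, 3, 2]
Step 2: Midrank |d_i| (ties get averaged ranks).
ranks: |5|->6.5, |5|->6.5, |8|->9, |2|->1.5, |3|->4, |3|->4, |6|->8, |3|->4, |2|->1.5
Step 3: Attach original signs; sum ranks with positive sign and with negative sign.
W+ = 6.5 + 6.5 + 1.5 + 4 + 4 + 8 = 30.5
W- = 9 + 4 + 1.5 = 14.5
(Check: W+ + W- = 45 should equal n(n+1)/2 = 45.)
Step 4: Test statistic W = min(W+, W-) = 14.5.
Step 5: Ties in |d|, so use the tie-corrected normal approximation.
        E[W] = n(n+1)/4 = 9*10/4 = 22.5.
        Tie groups: |d|=2 (t=2), |d|=3 (t=3), |d|=5 (t=2); sum(t^3 - t) = 36.
        Var[W] = n(n+1)(2n+1)/24 - sum(t^3-t)/48 = 1710/24 - 36/48 = 70.5.
        z = (W - E[W]) / sqrt(Var[W]) = (14.5 - 22.5) / 8.3964 = -0.9528.
        Two-sided p = 2*Phi(z) = 0.340698.
Step 6: alpha = 0.05. fail to reject H0.

W+ = 30.5, W- = 14.5, W = min = 14.5, p = 0.340698, fail to reject H0.


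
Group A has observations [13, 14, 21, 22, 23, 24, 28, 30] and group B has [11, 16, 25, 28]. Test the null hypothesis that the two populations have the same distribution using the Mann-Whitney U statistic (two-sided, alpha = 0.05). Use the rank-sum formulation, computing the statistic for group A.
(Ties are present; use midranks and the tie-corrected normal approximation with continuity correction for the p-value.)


Step 1: Combine and sort all 12 observations; assign midranks.
sorted (value, group): (11,Y), (13,X), (14,X), (16,Y), (21,X), (22,X), (23,X), (24,X), (25,Y), (28,X), (28,Y), (30,X)
ranks: 11->1, 13->2, 14->3, 16->4, 21->5, 22->6, 23->7, 24->8, 25->9, 28->10.5, 28->10.5, 30->12
Step 2: Rank sum for X: R1 = 2 + 3 + 5 + 6 + 7 + 8 + 10.5 + 12 = 53.5.
Step 3: U_X = R1 - n1(n1+1)/2 = 53.5 - 8*9/2 = 53.5 - 36 = 17.5.
       U_Y = n1*n2 - U_X = 32 - 17.5 = 14.5.
Step 4: Ties are present, so use the tie-corrected normal approximation (with continuity correction) for the p-value.
Step 5: p-value = 0.864901; compare to alpha = 0.05. fail to reject H0.

U_X = 17.5, p = 0.864901, fail to reject H0 at alpha = 0.05.
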